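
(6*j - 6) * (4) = 24*j - 24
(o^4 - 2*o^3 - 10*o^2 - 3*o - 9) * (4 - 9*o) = -9*o^5 + 22*o^4 + 82*o^3 - 13*o^2 + 69*o - 36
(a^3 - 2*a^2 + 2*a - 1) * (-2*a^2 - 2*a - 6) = -2*a^5 + 2*a^4 - 6*a^3 + 10*a^2 - 10*a + 6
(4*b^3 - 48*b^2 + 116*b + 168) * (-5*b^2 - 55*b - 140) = -20*b^5 + 20*b^4 + 1500*b^3 - 500*b^2 - 25480*b - 23520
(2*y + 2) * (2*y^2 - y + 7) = 4*y^3 + 2*y^2 + 12*y + 14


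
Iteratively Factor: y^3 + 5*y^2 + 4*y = (y + 4)*(y^2 + y) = y*(y + 4)*(y + 1)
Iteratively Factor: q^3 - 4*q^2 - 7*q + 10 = (q + 2)*(q^2 - 6*q + 5) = (q - 5)*(q + 2)*(q - 1)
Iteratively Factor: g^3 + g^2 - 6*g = (g + 3)*(g^2 - 2*g) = (g - 2)*(g + 3)*(g)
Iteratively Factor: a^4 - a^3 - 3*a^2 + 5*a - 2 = (a - 1)*(a^3 - 3*a + 2) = (a - 1)*(a + 2)*(a^2 - 2*a + 1) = (a - 1)^2*(a + 2)*(a - 1)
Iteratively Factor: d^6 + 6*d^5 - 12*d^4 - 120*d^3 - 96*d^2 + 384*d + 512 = (d + 4)*(d^5 + 2*d^4 - 20*d^3 - 40*d^2 + 64*d + 128) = (d - 4)*(d + 4)*(d^4 + 6*d^3 + 4*d^2 - 24*d - 32) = (d - 4)*(d - 2)*(d + 4)*(d^3 + 8*d^2 + 20*d + 16) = (d - 4)*(d - 2)*(d + 4)^2*(d^2 + 4*d + 4) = (d - 4)*(d - 2)*(d + 2)*(d + 4)^2*(d + 2)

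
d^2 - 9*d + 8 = (d - 8)*(d - 1)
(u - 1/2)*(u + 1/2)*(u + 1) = u^3 + u^2 - u/4 - 1/4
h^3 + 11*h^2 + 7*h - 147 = (h - 3)*(h + 7)^2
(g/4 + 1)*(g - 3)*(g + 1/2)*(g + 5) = g^4/4 + 13*g^3/8 - g^2 - 127*g/8 - 15/2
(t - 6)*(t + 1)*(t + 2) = t^3 - 3*t^2 - 16*t - 12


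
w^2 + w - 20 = (w - 4)*(w + 5)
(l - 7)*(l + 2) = l^2 - 5*l - 14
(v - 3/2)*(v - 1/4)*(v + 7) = v^3 + 21*v^2/4 - 95*v/8 + 21/8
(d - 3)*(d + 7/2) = d^2 + d/2 - 21/2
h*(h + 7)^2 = h^3 + 14*h^2 + 49*h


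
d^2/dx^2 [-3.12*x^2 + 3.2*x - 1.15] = -6.24000000000000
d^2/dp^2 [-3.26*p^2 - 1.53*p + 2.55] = -6.52000000000000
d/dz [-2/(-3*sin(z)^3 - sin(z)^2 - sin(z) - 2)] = 2*(-2*sin(z) + 9*cos(z)^2 - 10)*cos(z)/(3*sin(z)^3 + sin(z)^2 + sin(z) + 2)^2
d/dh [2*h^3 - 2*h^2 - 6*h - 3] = 6*h^2 - 4*h - 6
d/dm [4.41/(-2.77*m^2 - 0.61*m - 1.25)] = (24.4314*m + 2.6901)/(2.77*m^2 + 0.61*m + 1.25)^2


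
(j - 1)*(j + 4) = j^2 + 3*j - 4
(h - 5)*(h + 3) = h^2 - 2*h - 15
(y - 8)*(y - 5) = y^2 - 13*y + 40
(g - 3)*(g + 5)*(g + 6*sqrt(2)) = g^3 + 2*g^2 + 6*sqrt(2)*g^2 - 15*g + 12*sqrt(2)*g - 90*sqrt(2)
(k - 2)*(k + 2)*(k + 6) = k^3 + 6*k^2 - 4*k - 24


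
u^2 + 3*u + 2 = (u + 1)*(u + 2)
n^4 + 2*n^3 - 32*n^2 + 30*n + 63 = (n - 3)^2*(n + 1)*(n + 7)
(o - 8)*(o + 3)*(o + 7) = o^3 + 2*o^2 - 59*o - 168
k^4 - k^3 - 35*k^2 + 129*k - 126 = (k - 3)^2*(k - 2)*(k + 7)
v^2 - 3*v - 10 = (v - 5)*(v + 2)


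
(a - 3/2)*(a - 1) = a^2 - 5*a/2 + 3/2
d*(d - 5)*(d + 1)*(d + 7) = d^4 + 3*d^3 - 33*d^2 - 35*d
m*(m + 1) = m^2 + m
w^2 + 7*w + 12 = (w + 3)*(w + 4)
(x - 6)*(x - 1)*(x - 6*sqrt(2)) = x^3 - 6*sqrt(2)*x^2 - 7*x^2 + 6*x + 42*sqrt(2)*x - 36*sqrt(2)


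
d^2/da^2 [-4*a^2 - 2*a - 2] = -8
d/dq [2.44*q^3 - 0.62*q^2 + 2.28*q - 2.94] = 7.32*q^2 - 1.24*q + 2.28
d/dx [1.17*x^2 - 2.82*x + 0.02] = 2.34*x - 2.82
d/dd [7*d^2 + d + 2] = 14*d + 1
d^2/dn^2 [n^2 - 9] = 2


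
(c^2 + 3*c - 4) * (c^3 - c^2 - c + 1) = c^5 + 2*c^4 - 8*c^3 + 2*c^2 + 7*c - 4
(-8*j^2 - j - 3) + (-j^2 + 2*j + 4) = -9*j^2 + j + 1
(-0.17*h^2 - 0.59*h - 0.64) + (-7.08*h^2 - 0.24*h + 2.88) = -7.25*h^2 - 0.83*h + 2.24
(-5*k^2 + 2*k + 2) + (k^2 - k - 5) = -4*k^2 + k - 3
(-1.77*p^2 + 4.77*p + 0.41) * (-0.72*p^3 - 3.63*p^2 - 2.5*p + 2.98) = 1.2744*p^5 + 2.9907*p^4 - 13.1853*p^3 - 18.6879*p^2 + 13.1896*p + 1.2218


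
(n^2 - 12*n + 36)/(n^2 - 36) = (n - 6)/(n + 6)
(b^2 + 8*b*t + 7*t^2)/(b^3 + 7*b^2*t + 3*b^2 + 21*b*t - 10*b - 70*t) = (b + t)/(b^2 + 3*b - 10)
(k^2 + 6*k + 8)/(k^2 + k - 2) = (k + 4)/(k - 1)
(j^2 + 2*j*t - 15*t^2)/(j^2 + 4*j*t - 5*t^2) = (-j + 3*t)/(-j + t)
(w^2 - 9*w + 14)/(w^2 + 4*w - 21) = (w^2 - 9*w + 14)/(w^2 + 4*w - 21)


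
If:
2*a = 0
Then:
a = 0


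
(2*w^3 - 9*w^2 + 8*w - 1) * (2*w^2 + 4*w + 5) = 4*w^5 - 10*w^4 - 10*w^3 - 15*w^2 + 36*w - 5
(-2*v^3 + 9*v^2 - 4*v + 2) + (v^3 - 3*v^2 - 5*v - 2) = -v^3 + 6*v^2 - 9*v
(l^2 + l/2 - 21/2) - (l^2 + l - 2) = -l/2 - 17/2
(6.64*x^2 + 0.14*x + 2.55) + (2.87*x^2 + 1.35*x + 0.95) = 9.51*x^2 + 1.49*x + 3.5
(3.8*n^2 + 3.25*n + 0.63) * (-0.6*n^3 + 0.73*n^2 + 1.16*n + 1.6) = -2.28*n^5 + 0.824*n^4 + 6.4025*n^3 + 10.3099*n^2 + 5.9308*n + 1.008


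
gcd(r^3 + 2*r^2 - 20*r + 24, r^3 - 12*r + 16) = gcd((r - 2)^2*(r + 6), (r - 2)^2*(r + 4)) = r^2 - 4*r + 4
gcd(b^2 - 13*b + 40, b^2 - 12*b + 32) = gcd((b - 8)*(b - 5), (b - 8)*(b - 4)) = b - 8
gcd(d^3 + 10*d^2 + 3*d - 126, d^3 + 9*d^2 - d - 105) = d^2 + 4*d - 21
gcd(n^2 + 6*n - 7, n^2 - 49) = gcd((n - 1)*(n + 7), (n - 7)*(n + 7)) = n + 7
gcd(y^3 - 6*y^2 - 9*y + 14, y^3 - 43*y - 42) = y - 7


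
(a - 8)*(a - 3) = a^2 - 11*a + 24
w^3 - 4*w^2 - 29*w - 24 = (w - 8)*(w + 1)*(w + 3)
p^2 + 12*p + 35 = (p + 5)*(p + 7)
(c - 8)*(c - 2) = c^2 - 10*c + 16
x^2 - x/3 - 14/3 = (x - 7/3)*(x + 2)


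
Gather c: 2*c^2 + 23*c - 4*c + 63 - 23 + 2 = 2*c^2 + 19*c + 42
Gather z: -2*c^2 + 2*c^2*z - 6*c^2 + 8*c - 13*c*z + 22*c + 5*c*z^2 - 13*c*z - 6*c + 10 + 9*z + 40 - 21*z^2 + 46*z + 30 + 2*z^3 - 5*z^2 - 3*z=-8*c^2 + 24*c + 2*z^3 + z^2*(5*c - 26) + z*(2*c^2 - 26*c + 52) + 80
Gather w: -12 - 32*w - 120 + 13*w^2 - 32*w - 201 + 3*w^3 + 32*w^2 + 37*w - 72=3*w^3 + 45*w^2 - 27*w - 405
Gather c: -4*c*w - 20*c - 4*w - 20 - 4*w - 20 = c*(-4*w - 20) - 8*w - 40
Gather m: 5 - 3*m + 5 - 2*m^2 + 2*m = -2*m^2 - m + 10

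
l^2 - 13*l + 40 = (l - 8)*(l - 5)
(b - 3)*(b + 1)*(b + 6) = b^3 + 4*b^2 - 15*b - 18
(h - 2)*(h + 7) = h^2 + 5*h - 14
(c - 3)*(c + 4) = c^2 + c - 12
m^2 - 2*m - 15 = (m - 5)*(m + 3)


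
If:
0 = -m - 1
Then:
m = -1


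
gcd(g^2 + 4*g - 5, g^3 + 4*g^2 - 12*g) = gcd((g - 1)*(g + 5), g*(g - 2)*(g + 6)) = 1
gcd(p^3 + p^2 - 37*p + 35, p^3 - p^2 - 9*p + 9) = p - 1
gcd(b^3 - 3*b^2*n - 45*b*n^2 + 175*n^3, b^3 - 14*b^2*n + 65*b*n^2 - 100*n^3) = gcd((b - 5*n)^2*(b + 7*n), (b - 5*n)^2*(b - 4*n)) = b^2 - 10*b*n + 25*n^2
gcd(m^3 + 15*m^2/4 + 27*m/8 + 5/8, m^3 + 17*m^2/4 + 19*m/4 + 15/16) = m^2 + 11*m/4 + 5/8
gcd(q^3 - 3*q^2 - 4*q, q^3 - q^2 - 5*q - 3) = q + 1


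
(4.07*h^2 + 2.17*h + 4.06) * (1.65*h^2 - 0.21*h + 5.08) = 6.7155*h^4 + 2.7258*h^3 + 26.9189*h^2 + 10.171*h + 20.6248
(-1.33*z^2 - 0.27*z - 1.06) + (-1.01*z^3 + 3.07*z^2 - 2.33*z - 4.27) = -1.01*z^3 + 1.74*z^2 - 2.6*z - 5.33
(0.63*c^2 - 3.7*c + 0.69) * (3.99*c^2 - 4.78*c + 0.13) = 2.5137*c^4 - 17.7744*c^3 + 20.521*c^2 - 3.7792*c + 0.0897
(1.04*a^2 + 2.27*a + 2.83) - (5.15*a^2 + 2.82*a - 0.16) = -4.11*a^2 - 0.55*a + 2.99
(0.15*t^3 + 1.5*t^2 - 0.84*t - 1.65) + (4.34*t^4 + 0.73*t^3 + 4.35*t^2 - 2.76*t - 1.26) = 4.34*t^4 + 0.88*t^3 + 5.85*t^2 - 3.6*t - 2.91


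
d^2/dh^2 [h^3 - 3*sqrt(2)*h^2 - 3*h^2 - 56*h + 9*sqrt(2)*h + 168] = 6*h - 6*sqrt(2) - 6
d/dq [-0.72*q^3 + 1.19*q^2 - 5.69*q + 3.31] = -2.16*q^2 + 2.38*q - 5.69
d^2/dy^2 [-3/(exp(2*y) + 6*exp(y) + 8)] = 6*(-4*(exp(y) + 3)^2*exp(y) + (2*exp(y) + 3)*(exp(2*y) + 6*exp(y) + 8))*exp(y)/(exp(2*y) + 6*exp(y) + 8)^3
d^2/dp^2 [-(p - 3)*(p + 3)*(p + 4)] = -6*p - 8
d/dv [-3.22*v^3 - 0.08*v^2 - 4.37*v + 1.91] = -9.66*v^2 - 0.16*v - 4.37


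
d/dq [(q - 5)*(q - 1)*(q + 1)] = 3*q^2 - 10*q - 1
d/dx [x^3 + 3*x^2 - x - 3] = 3*x^2 + 6*x - 1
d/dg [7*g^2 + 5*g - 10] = 14*g + 5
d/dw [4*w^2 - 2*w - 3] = 8*w - 2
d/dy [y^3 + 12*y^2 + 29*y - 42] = 3*y^2 + 24*y + 29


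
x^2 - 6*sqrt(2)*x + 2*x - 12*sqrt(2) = (x + 2)*(x - 6*sqrt(2))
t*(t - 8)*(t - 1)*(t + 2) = t^4 - 7*t^3 - 10*t^2 + 16*t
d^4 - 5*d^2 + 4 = (d - 2)*(d - 1)*(d + 1)*(d + 2)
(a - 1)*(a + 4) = a^2 + 3*a - 4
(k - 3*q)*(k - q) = k^2 - 4*k*q + 3*q^2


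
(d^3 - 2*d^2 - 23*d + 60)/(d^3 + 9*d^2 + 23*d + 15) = (d^2 - 7*d + 12)/(d^2 + 4*d + 3)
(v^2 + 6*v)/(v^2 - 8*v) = (v + 6)/(v - 8)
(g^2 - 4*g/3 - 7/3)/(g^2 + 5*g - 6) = (3*g^2 - 4*g - 7)/(3*(g^2 + 5*g - 6))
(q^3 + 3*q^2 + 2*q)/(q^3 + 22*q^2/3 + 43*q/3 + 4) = 3*q*(q^2 + 3*q + 2)/(3*q^3 + 22*q^2 + 43*q + 12)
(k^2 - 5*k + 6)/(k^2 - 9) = (k - 2)/(k + 3)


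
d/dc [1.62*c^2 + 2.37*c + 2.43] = 3.24*c + 2.37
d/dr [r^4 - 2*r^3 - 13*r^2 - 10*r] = 4*r^3 - 6*r^2 - 26*r - 10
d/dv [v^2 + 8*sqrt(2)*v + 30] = 2*v + 8*sqrt(2)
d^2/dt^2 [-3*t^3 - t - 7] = -18*t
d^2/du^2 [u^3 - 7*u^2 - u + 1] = 6*u - 14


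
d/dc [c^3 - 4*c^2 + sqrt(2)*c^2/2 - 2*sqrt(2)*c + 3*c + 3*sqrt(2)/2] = 3*c^2 - 8*c + sqrt(2)*c - 2*sqrt(2) + 3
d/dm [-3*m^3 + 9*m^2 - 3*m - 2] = -9*m^2 + 18*m - 3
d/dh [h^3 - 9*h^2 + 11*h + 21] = 3*h^2 - 18*h + 11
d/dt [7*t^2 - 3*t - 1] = 14*t - 3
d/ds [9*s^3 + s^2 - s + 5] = 27*s^2 + 2*s - 1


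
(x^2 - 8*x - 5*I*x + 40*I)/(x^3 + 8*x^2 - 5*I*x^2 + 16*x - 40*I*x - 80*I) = (x - 8)/(x^2 + 8*x + 16)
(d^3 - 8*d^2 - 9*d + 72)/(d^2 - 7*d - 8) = (d^2 - 9)/(d + 1)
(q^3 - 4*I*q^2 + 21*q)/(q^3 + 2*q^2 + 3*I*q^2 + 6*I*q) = (q - 7*I)/(q + 2)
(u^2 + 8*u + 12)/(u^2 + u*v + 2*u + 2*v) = (u + 6)/(u + v)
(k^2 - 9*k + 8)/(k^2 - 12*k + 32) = (k - 1)/(k - 4)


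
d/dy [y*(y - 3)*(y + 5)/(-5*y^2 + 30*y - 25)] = (-y^4 + 12*y^3 - 18*y^2 - 20*y + 75)/(5*(y^4 - 12*y^3 + 46*y^2 - 60*y + 25))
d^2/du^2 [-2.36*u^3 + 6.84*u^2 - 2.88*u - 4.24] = 13.68 - 14.16*u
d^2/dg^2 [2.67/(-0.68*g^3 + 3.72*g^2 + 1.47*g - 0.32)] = ((10.8936*g - 19.8648)*(0.68*g^3 - 3.72*g^2 - 1.47*g + 0.32) - 2.67*(-4.08*g^2 + 14.88*g + 2.94)*(-2.04*g^2 + 7.44*g + 1.47))/(0.68*g^3 - 3.72*g^2 - 1.47*g + 0.32)^3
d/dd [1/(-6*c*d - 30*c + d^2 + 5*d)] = (6*c - 2*d - 5)/(6*c*d + 30*c - d^2 - 5*d)^2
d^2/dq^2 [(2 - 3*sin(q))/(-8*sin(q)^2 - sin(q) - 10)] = (-192*sin(q)^5 + 536*sin(q)^4 + 1872*sin(q)^3 - 1376*sin(q)^2 - 1856*sin(q) + 256)/(8*sin(q)^2 + sin(q) + 10)^3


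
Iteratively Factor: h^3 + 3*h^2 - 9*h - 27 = (h + 3)*(h^2 - 9) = (h - 3)*(h + 3)*(h + 3)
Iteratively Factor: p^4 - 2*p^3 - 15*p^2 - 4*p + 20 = (p - 5)*(p^3 + 3*p^2 - 4) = (p - 5)*(p + 2)*(p^2 + p - 2) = (p - 5)*(p - 1)*(p + 2)*(p + 2)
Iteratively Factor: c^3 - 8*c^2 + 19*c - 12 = (c - 4)*(c^2 - 4*c + 3) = (c - 4)*(c - 3)*(c - 1)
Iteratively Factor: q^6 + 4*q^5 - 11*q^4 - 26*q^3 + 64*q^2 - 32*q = (q + 4)*(q^5 - 11*q^3 + 18*q^2 - 8*q) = (q + 4)^2*(q^4 - 4*q^3 + 5*q^2 - 2*q) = (q - 2)*(q + 4)^2*(q^3 - 2*q^2 + q) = q*(q - 2)*(q + 4)^2*(q^2 - 2*q + 1) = q*(q - 2)*(q - 1)*(q + 4)^2*(q - 1)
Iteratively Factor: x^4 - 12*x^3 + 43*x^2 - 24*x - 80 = (x - 4)*(x^3 - 8*x^2 + 11*x + 20) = (x - 4)*(x + 1)*(x^2 - 9*x + 20) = (x - 4)^2*(x + 1)*(x - 5)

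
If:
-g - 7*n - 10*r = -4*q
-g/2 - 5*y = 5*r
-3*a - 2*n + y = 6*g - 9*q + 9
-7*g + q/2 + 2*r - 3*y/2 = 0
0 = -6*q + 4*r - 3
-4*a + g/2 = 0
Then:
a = 3345/13931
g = 26760/13931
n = -58851/13931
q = 51039/27862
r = 97455/27862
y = -102807/27862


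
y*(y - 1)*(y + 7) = y^3 + 6*y^2 - 7*y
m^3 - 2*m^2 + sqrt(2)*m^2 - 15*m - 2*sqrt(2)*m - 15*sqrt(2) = (m - 5)*(m + 3)*(m + sqrt(2))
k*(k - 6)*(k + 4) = k^3 - 2*k^2 - 24*k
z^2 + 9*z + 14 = (z + 2)*(z + 7)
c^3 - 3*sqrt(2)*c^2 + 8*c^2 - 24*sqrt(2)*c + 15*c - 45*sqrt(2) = (c + 3)*(c + 5)*(c - 3*sqrt(2))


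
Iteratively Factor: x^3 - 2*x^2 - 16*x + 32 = (x - 4)*(x^2 + 2*x - 8) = (x - 4)*(x - 2)*(x + 4)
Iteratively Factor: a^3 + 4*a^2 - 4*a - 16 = (a + 2)*(a^2 + 2*a - 8) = (a + 2)*(a + 4)*(a - 2)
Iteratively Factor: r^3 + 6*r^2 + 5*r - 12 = (r - 1)*(r^2 + 7*r + 12) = (r - 1)*(r + 3)*(r + 4)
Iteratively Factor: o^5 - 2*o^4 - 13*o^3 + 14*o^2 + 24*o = (o + 3)*(o^4 - 5*o^3 + 2*o^2 + 8*o) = (o - 4)*(o + 3)*(o^3 - o^2 - 2*o) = o*(o - 4)*(o + 3)*(o^2 - o - 2) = o*(o - 4)*(o + 1)*(o + 3)*(o - 2)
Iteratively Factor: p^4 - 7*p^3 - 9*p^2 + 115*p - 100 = (p - 5)*(p^3 - 2*p^2 - 19*p + 20) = (p - 5)^2*(p^2 + 3*p - 4) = (p - 5)^2*(p - 1)*(p + 4)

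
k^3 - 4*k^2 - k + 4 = (k - 4)*(k - 1)*(k + 1)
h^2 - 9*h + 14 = (h - 7)*(h - 2)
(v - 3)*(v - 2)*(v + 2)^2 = v^4 - v^3 - 10*v^2 + 4*v + 24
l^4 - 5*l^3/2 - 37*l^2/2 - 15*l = l*(l - 6)*(l + 1)*(l + 5/2)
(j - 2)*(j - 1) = j^2 - 3*j + 2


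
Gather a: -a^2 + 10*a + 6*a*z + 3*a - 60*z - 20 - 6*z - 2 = -a^2 + a*(6*z + 13) - 66*z - 22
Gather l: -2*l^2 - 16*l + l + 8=-2*l^2 - 15*l + 8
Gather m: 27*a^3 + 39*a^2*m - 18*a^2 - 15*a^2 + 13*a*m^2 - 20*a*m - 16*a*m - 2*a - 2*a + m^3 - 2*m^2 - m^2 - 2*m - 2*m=27*a^3 - 33*a^2 - 4*a + m^3 + m^2*(13*a - 3) + m*(39*a^2 - 36*a - 4)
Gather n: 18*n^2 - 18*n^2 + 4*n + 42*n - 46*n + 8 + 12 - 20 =0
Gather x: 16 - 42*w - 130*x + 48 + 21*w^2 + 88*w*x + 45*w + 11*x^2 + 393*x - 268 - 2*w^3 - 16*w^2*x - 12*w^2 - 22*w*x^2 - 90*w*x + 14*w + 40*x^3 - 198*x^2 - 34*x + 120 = -2*w^3 + 9*w^2 + 17*w + 40*x^3 + x^2*(-22*w - 187) + x*(-16*w^2 - 2*w + 229) - 84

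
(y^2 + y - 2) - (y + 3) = y^2 - 5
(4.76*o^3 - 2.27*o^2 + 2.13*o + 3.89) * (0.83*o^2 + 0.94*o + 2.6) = 3.9508*o^5 + 2.5903*o^4 + 12.0101*o^3 - 0.6711*o^2 + 9.1946*o + 10.114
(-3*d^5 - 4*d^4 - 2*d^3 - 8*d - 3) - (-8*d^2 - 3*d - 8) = -3*d^5 - 4*d^4 - 2*d^3 + 8*d^2 - 5*d + 5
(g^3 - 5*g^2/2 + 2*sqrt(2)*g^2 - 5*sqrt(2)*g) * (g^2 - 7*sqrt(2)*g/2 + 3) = g^5 - 5*g^4/2 - 3*sqrt(2)*g^4/2 - 11*g^3 + 15*sqrt(2)*g^3/4 + 6*sqrt(2)*g^2 + 55*g^2/2 - 15*sqrt(2)*g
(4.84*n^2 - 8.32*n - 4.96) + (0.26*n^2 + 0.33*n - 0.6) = 5.1*n^2 - 7.99*n - 5.56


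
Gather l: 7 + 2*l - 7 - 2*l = 0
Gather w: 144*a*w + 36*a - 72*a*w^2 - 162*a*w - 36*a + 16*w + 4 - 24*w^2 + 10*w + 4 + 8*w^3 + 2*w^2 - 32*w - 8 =8*w^3 + w^2*(-72*a - 22) + w*(-18*a - 6)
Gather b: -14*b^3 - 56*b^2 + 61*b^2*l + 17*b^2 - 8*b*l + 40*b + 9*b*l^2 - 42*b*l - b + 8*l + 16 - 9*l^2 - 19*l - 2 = -14*b^3 + b^2*(61*l - 39) + b*(9*l^2 - 50*l + 39) - 9*l^2 - 11*l + 14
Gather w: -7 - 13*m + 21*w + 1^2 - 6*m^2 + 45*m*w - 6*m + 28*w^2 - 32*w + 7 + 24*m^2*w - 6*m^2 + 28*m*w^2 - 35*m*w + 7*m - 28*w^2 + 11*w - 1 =-12*m^2 + 28*m*w^2 - 12*m + w*(24*m^2 + 10*m)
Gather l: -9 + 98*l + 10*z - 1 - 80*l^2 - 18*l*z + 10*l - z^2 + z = -80*l^2 + l*(108 - 18*z) - z^2 + 11*z - 10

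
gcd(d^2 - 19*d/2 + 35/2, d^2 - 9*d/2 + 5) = d - 5/2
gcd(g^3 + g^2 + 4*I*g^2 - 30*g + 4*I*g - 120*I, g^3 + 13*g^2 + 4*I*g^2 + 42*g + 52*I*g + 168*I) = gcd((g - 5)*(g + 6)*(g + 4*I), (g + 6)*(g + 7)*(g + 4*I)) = g^2 + g*(6 + 4*I) + 24*I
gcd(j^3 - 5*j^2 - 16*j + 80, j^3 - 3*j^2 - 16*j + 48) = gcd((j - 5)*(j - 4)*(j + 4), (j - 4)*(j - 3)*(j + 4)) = j^2 - 16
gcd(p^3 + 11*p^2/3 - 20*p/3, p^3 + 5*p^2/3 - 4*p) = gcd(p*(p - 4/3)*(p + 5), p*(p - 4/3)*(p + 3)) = p^2 - 4*p/3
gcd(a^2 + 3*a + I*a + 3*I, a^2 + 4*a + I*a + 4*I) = a + I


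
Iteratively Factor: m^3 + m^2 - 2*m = (m + 2)*(m^2 - m) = (m - 1)*(m + 2)*(m)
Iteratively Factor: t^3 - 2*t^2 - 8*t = (t - 4)*(t^2 + 2*t) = t*(t - 4)*(t + 2)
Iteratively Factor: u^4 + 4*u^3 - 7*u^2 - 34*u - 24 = (u + 2)*(u^3 + 2*u^2 - 11*u - 12) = (u + 1)*(u + 2)*(u^2 + u - 12) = (u + 1)*(u + 2)*(u + 4)*(u - 3)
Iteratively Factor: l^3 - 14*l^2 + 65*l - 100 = (l - 5)*(l^2 - 9*l + 20) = (l - 5)*(l - 4)*(l - 5)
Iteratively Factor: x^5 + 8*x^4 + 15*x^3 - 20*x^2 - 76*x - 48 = (x - 2)*(x^4 + 10*x^3 + 35*x^2 + 50*x + 24) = (x - 2)*(x + 2)*(x^3 + 8*x^2 + 19*x + 12) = (x - 2)*(x + 2)*(x + 4)*(x^2 + 4*x + 3) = (x - 2)*(x + 1)*(x + 2)*(x + 4)*(x + 3)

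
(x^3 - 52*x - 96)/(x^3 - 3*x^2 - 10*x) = (x^2 - 2*x - 48)/(x*(x - 5))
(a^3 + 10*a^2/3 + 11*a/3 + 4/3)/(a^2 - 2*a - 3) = (3*a^2 + 7*a + 4)/(3*(a - 3))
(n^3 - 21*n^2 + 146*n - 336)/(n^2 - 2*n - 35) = (n^2 - 14*n + 48)/(n + 5)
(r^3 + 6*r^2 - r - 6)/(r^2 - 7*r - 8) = (r^2 + 5*r - 6)/(r - 8)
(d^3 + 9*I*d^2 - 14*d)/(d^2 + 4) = d*(d + 7*I)/(d - 2*I)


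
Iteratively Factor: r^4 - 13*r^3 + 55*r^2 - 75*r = (r - 5)*(r^3 - 8*r^2 + 15*r) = r*(r - 5)*(r^2 - 8*r + 15) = r*(r - 5)^2*(r - 3)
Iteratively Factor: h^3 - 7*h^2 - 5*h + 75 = (h - 5)*(h^2 - 2*h - 15) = (h - 5)*(h + 3)*(h - 5)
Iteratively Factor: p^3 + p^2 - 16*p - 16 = (p + 4)*(p^2 - 3*p - 4) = (p + 1)*(p + 4)*(p - 4)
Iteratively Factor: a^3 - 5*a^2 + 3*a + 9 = (a - 3)*(a^2 - 2*a - 3) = (a - 3)*(a + 1)*(a - 3)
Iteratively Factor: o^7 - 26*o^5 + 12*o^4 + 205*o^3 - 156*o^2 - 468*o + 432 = (o - 3)*(o^6 + 3*o^5 - 17*o^4 - 39*o^3 + 88*o^2 + 108*o - 144) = (o - 3)*(o + 4)*(o^5 - o^4 - 13*o^3 + 13*o^2 + 36*o - 36) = (o - 3)*(o - 1)*(o + 4)*(o^4 - 13*o^2 + 36) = (o - 3)*(o - 1)*(o + 2)*(o + 4)*(o^3 - 2*o^2 - 9*o + 18) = (o - 3)*(o - 2)*(o - 1)*(o + 2)*(o + 4)*(o^2 - 9) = (o - 3)^2*(o - 2)*(o - 1)*(o + 2)*(o + 4)*(o + 3)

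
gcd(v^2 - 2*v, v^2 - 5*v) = v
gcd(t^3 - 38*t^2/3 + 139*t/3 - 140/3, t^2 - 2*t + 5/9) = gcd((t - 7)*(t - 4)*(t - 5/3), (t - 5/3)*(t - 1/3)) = t - 5/3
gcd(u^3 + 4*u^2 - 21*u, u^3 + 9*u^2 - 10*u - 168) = u + 7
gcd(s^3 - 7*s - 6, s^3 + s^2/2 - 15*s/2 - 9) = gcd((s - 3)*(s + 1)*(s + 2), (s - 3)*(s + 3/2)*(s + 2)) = s^2 - s - 6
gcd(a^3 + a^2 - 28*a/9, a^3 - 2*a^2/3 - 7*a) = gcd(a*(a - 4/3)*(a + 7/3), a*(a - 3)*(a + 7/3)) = a^2 + 7*a/3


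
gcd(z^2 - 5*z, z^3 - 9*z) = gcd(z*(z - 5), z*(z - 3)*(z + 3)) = z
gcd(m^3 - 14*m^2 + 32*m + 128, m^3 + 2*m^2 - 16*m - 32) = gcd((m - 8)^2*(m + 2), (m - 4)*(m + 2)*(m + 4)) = m + 2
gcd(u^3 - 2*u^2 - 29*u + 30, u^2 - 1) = u - 1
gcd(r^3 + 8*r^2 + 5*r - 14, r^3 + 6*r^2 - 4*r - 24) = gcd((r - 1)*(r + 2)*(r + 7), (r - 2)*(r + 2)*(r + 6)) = r + 2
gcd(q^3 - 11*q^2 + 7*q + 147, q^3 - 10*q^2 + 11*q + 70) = q - 7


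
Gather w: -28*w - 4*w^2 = -4*w^2 - 28*w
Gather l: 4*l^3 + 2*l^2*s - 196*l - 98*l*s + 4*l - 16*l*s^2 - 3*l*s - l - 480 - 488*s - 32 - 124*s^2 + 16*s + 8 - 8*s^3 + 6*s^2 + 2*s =4*l^3 + 2*l^2*s + l*(-16*s^2 - 101*s - 193) - 8*s^3 - 118*s^2 - 470*s - 504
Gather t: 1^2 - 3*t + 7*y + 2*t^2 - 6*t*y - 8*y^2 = 2*t^2 + t*(-6*y - 3) - 8*y^2 + 7*y + 1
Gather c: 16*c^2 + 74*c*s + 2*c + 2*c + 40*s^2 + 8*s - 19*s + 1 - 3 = 16*c^2 + c*(74*s + 4) + 40*s^2 - 11*s - 2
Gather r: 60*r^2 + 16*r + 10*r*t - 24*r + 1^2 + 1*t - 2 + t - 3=60*r^2 + r*(10*t - 8) + 2*t - 4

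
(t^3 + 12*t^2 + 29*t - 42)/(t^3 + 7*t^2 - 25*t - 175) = (t^2 + 5*t - 6)/(t^2 - 25)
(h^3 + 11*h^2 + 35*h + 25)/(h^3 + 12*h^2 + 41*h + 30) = (h + 5)/(h + 6)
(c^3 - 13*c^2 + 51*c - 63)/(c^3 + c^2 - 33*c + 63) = (c - 7)/(c + 7)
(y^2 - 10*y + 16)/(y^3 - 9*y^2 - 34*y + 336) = (y - 2)/(y^2 - y - 42)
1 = 1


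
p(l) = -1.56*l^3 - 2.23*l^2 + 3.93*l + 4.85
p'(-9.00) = -335.01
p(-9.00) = 926.09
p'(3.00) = -51.57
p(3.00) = -45.55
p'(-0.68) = 4.80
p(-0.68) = 1.64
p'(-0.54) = 4.97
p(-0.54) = 2.32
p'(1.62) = -15.58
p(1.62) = -1.27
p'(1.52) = -13.66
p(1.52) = 0.19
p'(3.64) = -74.31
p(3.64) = -85.63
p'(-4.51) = -71.15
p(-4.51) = 84.87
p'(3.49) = -68.64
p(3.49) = -74.91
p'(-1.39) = 1.09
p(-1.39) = -0.73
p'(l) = -4.68*l^2 - 4.46*l + 3.93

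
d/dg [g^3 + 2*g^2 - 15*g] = 3*g^2 + 4*g - 15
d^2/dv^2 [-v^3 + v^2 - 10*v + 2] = 2 - 6*v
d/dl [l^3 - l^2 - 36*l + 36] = 3*l^2 - 2*l - 36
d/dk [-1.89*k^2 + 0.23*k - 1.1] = 0.23 - 3.78*k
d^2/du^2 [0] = 0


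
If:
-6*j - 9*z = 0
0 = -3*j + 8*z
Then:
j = 0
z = 0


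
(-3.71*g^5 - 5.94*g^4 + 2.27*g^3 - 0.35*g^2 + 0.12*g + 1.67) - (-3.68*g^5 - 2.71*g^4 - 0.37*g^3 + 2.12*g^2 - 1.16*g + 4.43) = -0.0299999999999998*g^5 - 3.23*g^4 + 2.64*g^3 - 2.47*g^2 + 1.28*g - 2.76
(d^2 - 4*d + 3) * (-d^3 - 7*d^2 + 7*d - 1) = -d^5 - 3*d^4 + 32*d^3 - 50*d^2 + 25*d - 3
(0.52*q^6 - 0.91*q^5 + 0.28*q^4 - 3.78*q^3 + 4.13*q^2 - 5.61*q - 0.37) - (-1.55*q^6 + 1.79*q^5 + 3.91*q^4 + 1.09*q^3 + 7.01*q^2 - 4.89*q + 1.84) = 2.07*q^6 - 2.7*q^5 - 3.63*q^4 - 4.87*q^3 - 2.88*q^2 - 0.720000000000001*q - 2.21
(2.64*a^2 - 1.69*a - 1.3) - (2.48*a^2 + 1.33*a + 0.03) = 0.16*a^2 - 3.02*a - 1.33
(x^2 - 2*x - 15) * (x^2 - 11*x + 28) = x^4 - 13*x^3 + 35*x^2 + 109*x - 420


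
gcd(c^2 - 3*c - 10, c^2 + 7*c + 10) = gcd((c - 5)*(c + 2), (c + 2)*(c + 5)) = c + 2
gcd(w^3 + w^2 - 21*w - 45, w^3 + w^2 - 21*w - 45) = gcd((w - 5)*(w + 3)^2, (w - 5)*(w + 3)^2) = w^3 + w^2 - 21*w - 45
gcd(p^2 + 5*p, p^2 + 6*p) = p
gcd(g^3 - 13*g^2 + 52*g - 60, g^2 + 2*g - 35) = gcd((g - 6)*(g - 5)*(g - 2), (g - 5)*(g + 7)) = g - 5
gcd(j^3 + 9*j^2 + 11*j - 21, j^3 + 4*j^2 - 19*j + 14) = j^2 + 6*j - 7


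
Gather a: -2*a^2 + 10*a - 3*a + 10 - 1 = -2*a^2 + 7*a + 9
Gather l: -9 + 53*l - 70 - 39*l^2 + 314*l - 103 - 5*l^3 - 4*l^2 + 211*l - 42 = -5*l^3 - 43*l^2 + 578*l - 224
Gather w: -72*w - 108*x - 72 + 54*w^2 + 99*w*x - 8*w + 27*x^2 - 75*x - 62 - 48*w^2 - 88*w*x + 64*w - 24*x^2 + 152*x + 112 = 6*w^2 + w*(11*x - 16) + 3*x^2 - 31*x - 22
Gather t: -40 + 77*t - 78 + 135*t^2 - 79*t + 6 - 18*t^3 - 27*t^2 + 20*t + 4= -18*t^3 + 108*t^2 + 18*t - 108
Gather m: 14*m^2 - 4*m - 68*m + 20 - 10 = 14*m^2 - 72*m + 10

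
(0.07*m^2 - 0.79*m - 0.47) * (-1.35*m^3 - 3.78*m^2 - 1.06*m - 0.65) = -0.0945*m^5 + 0.8019*m^4 + 3.5465*m^3 + 2.5685*m^2 + 1.0117*m + 0.3055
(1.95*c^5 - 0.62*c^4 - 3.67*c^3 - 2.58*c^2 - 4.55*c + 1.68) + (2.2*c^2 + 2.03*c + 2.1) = 1.95*c^5 - 0.62*c^4 - 3.67*c^3 - 0.38*c^2 - 2.52*c + 3.78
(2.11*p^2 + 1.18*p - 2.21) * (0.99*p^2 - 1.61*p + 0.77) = 2.0889*p^4 - 2.2289*p^3 - 2.463*p^2 + 4.4667*p - 1.7017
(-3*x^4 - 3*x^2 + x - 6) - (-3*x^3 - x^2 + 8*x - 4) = -3*x^4 + 3*x^3 - 2*x^2 - 7*x - 2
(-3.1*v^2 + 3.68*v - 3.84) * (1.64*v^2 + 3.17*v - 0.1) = -5.084*v^4 - 3.7918*v^3 + 5.678*v^2 - 12.5408*v + 0.384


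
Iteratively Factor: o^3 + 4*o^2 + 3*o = (o + 1)*(o^2 + 3*o) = (o + 1)*(o + 3)*(o)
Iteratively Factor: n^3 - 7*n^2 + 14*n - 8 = (n - 4)*(n^2 - 3*n + 2) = (n - 4)*(n - 2)*(n - 1)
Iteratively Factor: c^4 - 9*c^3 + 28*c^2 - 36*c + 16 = (c - 2)*(c^3 - 7*c^2 + 14*c - 8) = (c - 2)*(c - 1)*(c^2 - 6*c + 8) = (c - 4)*(c - 2)*(c - 1)*(c - 2)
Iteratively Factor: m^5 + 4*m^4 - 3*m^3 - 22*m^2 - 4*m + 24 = (m + 3)*(m^4 + m^3 - 6*m^2 - 4*m + 8) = (m + 2)*(m + 3)*(m^3 - m^2 - 4*m + 4) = (m - 1)*(m + 2)*(m + 3)*(m^2 - 4) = (m - 2)*(m - 1)*(m + 2)*(m + 3)*(m + 2)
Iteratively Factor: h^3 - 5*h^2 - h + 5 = (h - 1)*(h^2 - 4*h - 5) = (h - 1)*(h + 1)*(h - 5)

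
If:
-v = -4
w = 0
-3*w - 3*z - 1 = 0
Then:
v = 4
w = 0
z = -1/3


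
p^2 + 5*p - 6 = (p - 1)*(p + 6)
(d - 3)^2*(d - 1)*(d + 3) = d^4 - 4*d^3 - 6*d^2 + 36*d - 27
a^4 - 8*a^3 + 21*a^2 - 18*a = a*(a - 3)^2*(a - 2)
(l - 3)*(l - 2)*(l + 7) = l^3 + 2*l^2 - 29*l + 42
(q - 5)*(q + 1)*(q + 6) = q^3 + 2*q^2 - 29*q - 30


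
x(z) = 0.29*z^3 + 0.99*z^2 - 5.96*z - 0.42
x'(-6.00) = 13.48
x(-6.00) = 8.34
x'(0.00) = -5.96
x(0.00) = -0.42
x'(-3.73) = -1.24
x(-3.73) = 20.53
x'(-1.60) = -6.90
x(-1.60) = 10.46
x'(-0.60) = -6.83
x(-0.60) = 3.45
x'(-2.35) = -5.81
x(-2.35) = 15.29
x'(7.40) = 56.33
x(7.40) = 127.20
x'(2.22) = 2.72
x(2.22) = -5.60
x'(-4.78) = 4.45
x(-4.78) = 19.02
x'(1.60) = -0.56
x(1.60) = -6.23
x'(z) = 0.87*z^2 + 1.98*z - 5.96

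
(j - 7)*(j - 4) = j^2 - 11*j + 28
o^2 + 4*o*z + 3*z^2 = (o + z)*(o + 3*z)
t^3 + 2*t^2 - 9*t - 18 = (t - 3)*(t + 2)*(t + 3)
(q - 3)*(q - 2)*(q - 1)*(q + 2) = q^4 - 4*q^3 - q^2 + 16*q - 12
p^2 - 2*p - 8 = (p - 4)*(p + 2)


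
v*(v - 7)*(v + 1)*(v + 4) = v^4 - 2*v^3 - 31*v^2 - 28*v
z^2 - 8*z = z*(z - 8)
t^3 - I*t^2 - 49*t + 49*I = (t - 7)*(t + 7)*(t - I)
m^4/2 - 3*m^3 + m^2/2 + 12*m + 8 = (m/2 + 1/2)*(m - 4)^2*(m + 1)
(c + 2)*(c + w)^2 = c^3 + 2*c^2*w + 2*c^2 + c*w^2 + 4*c*w + 2*w^2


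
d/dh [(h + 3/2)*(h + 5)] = 2*h + 13/2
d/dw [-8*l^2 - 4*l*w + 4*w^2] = -4*l + 8*w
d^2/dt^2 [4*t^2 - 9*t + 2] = 8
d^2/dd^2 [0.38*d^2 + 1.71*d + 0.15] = 0.760000000000000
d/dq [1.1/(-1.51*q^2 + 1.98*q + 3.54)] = (3.322*q - 2.178)/(-1.51*q^2 + 1.98*q + 3.54)^2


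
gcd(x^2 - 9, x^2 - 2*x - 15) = x + 3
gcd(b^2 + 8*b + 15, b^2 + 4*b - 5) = b + 5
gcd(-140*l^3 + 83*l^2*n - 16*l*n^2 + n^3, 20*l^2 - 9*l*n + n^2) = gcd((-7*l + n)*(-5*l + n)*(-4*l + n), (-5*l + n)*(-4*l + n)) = 20*l^2 - 9*l*n + n^2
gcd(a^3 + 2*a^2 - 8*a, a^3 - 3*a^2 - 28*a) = a^2 + 4*a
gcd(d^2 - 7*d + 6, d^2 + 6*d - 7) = d - 1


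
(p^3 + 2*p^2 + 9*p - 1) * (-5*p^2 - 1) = -5*p^5 - 10*p^4 - 46*p^3 + 3*p^2 - 9*p + 1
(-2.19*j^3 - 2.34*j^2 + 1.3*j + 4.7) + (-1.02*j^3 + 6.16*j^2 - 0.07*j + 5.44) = -3.21*j^3 + 3.82*j^2 + 1.23*j + 10.14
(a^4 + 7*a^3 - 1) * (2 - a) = -a^5 - 5*a^4 + 14*a^3 + a - 2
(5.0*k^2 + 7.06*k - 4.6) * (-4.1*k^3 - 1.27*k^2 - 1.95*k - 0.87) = -20.5*k^5 - 35.296*k^4 + 0.143799999999997*k^3 - 12.275*k^2 + 2.8278*k + 4.002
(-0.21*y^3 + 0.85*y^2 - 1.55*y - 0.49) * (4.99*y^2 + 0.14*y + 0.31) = -1.0479*y^5 + 4.2121*y^4 - 7.6806*y^3 - 2.3986*y^2 - 0.5491*y - 0.1519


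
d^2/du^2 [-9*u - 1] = 0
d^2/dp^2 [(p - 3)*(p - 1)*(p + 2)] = 6*p - 4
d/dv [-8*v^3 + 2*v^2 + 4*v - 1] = -24*v^2 + 4*v + 4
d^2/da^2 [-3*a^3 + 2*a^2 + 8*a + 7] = 4 - 18*a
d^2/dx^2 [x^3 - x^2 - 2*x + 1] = 6*x - 2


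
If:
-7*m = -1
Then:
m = 1/7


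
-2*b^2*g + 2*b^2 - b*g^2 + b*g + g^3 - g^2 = (-2*b + g)*(b + g)*(g - 1)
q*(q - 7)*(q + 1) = q^3 - 6*q^2 - 7*q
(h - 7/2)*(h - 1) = h^2 - 9*h/2 + 7/2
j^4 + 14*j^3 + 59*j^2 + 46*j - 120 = (j - 1)*(j + 4)*(j + 5)*(j + 6)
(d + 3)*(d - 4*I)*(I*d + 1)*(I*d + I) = -d^4 - 4*d^3 + 5*I*d^3 + d^2 + 20*I*d^2 + 16*d + 15*I*d + 12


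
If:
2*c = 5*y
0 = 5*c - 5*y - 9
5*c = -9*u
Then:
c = 3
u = -5/3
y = 6/5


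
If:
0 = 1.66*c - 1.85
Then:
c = 1.11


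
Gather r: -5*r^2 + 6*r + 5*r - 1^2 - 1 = -5*r^2 + 11*r - 2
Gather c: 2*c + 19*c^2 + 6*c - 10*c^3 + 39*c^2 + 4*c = -10*c^3 + 58*c^2 + 12*c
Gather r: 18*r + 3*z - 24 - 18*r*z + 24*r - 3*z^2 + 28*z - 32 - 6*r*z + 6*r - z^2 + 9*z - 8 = r*(48 - 24*z) - 4*z^2 + 40*z - 64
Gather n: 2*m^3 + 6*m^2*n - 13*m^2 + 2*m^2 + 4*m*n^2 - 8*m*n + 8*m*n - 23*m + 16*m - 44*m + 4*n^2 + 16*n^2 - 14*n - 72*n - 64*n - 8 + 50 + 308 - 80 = 2*m^3 - 11*m^2 - 51*m + n^2*(4*m + 20) + n*(6*m^2 - 150) + 270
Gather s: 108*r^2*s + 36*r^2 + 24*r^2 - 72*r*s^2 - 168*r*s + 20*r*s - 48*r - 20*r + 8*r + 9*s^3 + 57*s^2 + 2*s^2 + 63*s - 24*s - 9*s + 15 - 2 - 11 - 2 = 60*r^2 - 60*r + 9*s^3 + s^2*(59 - 72*r) + s*(108*r^2 - 148*r + 30)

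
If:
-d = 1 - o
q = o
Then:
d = q - 1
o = q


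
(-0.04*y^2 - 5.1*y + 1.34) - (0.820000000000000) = -0.04*y^2 - 5.1*y + 0.52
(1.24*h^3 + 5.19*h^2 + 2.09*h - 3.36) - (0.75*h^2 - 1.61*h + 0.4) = 1.24*h^3 + 4.44*h^2 + 3.7*h - 3.76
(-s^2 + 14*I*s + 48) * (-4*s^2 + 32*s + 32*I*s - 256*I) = 4*s^4 - 32*s^3 - 88*I*s^3 - 640*s^2 + 704*I*s^2 + 5120*s + 1536*I*s - 12288*I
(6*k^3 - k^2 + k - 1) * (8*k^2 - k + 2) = 48*k^5 - 14*k^4 + 21*k^3 - 11*k^2 + 3*k - 2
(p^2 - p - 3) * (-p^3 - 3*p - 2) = -p^5 + p^4 + p^2 + 11*p + 6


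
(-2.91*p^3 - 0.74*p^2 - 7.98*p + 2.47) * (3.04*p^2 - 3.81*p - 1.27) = -8.8464*p^5 + 8.8375*p^4 - 17.7441*p^3 + 38.8524*p^2 + 0.7239*p - 3.1369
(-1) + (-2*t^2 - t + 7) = -2*t^2 - t + 6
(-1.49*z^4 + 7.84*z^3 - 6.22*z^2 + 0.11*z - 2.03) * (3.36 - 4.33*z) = 6.4517*z^5 - 38.9536*z^4 + 53.275*z^3 - 21.3755*z^2 + 9.1595*z - 6.8208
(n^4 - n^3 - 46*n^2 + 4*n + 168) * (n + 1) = n^5 - 47*n^3 - 42*n^2 + 172*n + 168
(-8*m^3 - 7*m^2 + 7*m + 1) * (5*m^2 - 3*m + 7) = -40*m^5 - 11*m^4 - 65*m^2 + 46*m + 7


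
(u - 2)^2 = u^2 - 4*u + 4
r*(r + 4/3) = r^2 + 4*r/3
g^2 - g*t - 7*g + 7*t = (g - 7)*(g - t)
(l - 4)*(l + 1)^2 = l^3 - 2*l^2 - 7*l - 4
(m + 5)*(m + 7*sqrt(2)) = m^2 + 5*m + 7*sqrt(2)*m + 35*sqrt(2)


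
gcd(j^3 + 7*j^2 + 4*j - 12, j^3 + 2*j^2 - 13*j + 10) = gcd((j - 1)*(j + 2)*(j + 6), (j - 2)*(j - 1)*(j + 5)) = j - 1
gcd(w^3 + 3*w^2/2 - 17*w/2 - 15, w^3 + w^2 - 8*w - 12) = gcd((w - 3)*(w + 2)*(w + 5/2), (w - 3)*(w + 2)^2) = w^2 - w - 6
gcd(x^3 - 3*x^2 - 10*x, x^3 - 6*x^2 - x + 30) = x^2 - 3*x - 10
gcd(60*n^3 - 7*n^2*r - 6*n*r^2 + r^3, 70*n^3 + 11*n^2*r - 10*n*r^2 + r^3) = -5*n + r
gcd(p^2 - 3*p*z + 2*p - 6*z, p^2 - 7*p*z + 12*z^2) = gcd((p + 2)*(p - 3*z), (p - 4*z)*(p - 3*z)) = -p + 3*z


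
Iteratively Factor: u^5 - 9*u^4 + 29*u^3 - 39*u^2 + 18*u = (u - 3)*(u^4 - 6*u^3 + 11*u^2 - 6*u) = (u - 3)*(u - 1)*(u^3 - 5*u^2 + 6*u) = (u - 3)^2*(u - 1)*(u^2 - 2*u) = (u - 3)^2*(u - 2)*(u - 1)*(u)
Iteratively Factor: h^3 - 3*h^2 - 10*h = (h + 2)*(h^2 - 5*h) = (h - 5)*(h + 2)*(h)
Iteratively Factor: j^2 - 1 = (j - 1)*(j + 1)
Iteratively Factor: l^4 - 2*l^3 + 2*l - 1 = (l + 1)*(l^3 - 3*l^2 + 3*l - 1) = (l - 1)*(l + 1)*(l^2 - 2*l + 1) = (l - 1)^2*(l + 1)*(l - 1)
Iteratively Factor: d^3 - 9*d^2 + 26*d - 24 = (d - 2)*(d^2 - 7*d + 12) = (d - 4)*(d - 2)*(d - 3)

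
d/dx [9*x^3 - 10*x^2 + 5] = x*(27*x - 20)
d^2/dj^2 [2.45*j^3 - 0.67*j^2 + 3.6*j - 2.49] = 14.7*j - 1.34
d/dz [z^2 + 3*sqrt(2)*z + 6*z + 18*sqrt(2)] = 2*z + 3*sqrt(2) + 6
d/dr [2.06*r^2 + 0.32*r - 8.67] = 4.12*r + 0.32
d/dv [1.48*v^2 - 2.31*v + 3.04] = 2.96*v - 2.31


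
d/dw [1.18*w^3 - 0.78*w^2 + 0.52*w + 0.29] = 3.54*w^2 - 1.56*w + 0.52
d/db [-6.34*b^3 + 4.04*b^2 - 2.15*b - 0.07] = -19.02*b^2 + 8.08*b - 2.15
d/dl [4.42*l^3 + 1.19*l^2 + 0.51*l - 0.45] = 13.26*l^2 + 2.38*l + 0.51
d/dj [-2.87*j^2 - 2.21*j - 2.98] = -5.74*j - 2.21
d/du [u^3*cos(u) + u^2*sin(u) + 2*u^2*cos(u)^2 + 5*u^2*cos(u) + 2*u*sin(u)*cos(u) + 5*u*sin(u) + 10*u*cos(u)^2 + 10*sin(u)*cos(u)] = -u^3*sin(u) - 5*u^2*sin(u) - 2*u^2*sin(2*u) + 4*u^2*cos(u) + 2*u*sin(u) - 10*u*sin(2*u) + 15*u*cos(u) + 4*u*cos(2*u) + 2*u + 5*sin(u) + sin(2*u) + 15*cos(2*u) + 5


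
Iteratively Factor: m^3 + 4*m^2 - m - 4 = (m + 1)*(m^2 + 3*m - 4) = (m + 1)*(m + 4)*(m - 1)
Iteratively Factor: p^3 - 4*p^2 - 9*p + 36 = (p - 3)*(p^2 - p - 12) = (p - 3)*(p + 3)*(p - 4)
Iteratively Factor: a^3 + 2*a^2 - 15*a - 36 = (a + 3)*(a^2 - a - 12) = (a + 3)^2*(a - 4)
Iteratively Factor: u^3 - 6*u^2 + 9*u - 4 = (u - 1)*(u^2 - 5*u + 4) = (u - 4)*(u - 1)*(u - 1)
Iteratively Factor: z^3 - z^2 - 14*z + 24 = (z - 2)*(z^2 + z - 12) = (z - 2)*(z + 4)*(z - 3)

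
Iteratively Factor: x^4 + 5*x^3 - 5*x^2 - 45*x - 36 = (x - 3)*(x^3 + 8*x^2 + 19*x + 12) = (x - 3)*(x + 3)*(x^2 + 5*x + 4) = (x - 3)*(x + 3)*(x + 4)*(x + 1)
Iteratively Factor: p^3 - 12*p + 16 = (p - 2)*(p^2 + 2*p - 8) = (p - 2)*(p + 4)*(p - 2)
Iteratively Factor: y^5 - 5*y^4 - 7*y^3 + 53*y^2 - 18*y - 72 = (y - 4)*(y^4 - y^3 - 11*y^2 + 9*y + 18) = (y - 4)*(y + 3)*(y^3 - 4*y^2 + y + 6) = (y - 4)*(y - 2)*(y + 3)*(y^2 - 2*y - 3) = (y - 4)*(y - 2)*(y + 1)*(y + 3)*(y - 3)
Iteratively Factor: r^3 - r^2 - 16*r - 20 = (r + 2)*(r^2 - 3*r - 10) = (r - 5)*(r + 2)*(r + 2)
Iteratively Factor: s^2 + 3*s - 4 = (s - 1)*(s + 4)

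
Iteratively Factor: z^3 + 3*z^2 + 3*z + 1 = (z + 1)*(z^2 + 2*z + 1) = (z + 1)^2*(z + 1)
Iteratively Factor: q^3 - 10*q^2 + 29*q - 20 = (q - 4)*(q^2 - 6*q + 5) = (q - 4)*(q - 1)*(q - 5)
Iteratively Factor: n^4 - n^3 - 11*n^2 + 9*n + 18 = (n + 1)*(n^3 - 2*n^2 - 9*n + 18) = (n - 3)*(n + 1)*(n^2 + n - 6) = (n - 3)*(n + 1)*(n + 3)*(n - 2)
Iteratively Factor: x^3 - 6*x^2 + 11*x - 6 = (x - 3)*(x^2 - 3*x + 2) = (x - 3)*(x - 1)*(x - 2)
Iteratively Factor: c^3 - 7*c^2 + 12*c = (c - 3)*(c^2 - 4*c) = c*(c - 3)*(c - 4)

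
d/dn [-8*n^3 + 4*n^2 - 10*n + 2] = -24*n^2 + 8*n - 10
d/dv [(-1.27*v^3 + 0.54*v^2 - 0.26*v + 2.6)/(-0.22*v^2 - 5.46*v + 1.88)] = (0.2794*v^4 + 13.8684*v^3 - 10.1684*v^2 + 3.1744*v + 13.7072)/(0.0484*v^4 + 2.4024*v^3 + 28.9844*v^2 - 20.5296*v + 3.5344)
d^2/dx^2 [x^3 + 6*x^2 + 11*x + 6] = 6*x + 12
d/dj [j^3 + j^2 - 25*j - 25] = 3*j^2 + 2*j - 25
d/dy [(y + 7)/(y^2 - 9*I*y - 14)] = (y^2 - 9*I*y - (y + 7)*(2*y - 9*I) - 14)/(-y^2 + 9*I*y + 14)^2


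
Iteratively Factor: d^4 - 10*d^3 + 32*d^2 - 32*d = (d - 4)*(d^3 - 6*d^2 + 8*d) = (d - 4)*(d - 2)*(d^2 - 4*d) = d*(d - 4)*(d - 2)*(d - 4)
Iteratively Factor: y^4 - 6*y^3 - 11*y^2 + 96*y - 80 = (y - 1)*(y^3 - 5*y^2 - 16*y + 80) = (y - 1)*(y + 4)*(y^2 - 9*y + 20) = (y - 5)*(y - 1)*(y + 4)*(y - 4)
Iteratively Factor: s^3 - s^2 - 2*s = (s + 1)*(s^2 - 2*s) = s*(s + 1)*(s - 2)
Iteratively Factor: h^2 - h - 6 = (h - 3)*(h + 2)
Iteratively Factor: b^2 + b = (b + 1)*(b)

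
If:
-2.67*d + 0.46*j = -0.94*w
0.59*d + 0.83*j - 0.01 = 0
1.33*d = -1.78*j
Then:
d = -0.33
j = 0.25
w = -1.06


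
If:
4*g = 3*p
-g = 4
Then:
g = -4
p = -16/3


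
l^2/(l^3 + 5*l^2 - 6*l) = l/(l^2 + 5*l - 6)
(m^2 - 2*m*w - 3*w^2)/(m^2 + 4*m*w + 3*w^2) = (m - 3*w)/(m + 3*w)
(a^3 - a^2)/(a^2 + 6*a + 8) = a^2*(a - 1)/(a^2 + 6*a + 8)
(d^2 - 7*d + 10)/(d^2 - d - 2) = (d - 5)/(d + 1)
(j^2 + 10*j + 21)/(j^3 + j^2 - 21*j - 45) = (j + 7)/(j^2 - 2*j - 15)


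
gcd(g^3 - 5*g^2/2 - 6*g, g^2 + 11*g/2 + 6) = g + 3/2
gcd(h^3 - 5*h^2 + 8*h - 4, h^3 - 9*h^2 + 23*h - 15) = h - 1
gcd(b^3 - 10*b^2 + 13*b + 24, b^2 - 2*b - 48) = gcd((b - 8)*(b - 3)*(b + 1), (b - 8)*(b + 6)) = b - 8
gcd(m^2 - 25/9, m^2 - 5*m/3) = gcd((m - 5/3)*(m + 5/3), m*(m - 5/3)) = m - 5/3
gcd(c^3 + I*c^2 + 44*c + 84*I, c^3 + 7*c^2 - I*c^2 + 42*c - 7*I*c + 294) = c^2 - I*c + 42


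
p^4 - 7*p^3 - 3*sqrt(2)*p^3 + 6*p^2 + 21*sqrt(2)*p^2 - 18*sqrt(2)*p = p*(p - 6)*(p - 1)*(p - 3*sqrt(2))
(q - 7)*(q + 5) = q^2 - 2*q - 35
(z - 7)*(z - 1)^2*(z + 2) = z^4 - 7*z^3 - 3*z^2 + 23*z - 14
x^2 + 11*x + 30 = (x + 5)*(x + 6)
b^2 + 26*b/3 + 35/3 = (b + 5/3)*(b + 7)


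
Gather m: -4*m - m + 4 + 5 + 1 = 10 - 5*m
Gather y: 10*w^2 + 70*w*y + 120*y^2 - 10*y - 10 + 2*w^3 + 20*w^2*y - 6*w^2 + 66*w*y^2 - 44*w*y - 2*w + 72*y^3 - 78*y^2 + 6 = 2*w^3 + 4*w^2 - 2*w + 72*y^3 + y^2*(66*w + 42) + y*(20*w^2 + 26*w - 10) - 4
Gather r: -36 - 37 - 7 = -80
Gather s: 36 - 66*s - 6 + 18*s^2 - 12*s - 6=18*s^2 - 78*s + 24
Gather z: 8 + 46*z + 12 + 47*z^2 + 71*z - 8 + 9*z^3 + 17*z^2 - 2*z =9*z^3 + 64*z^2 + 115*z + 12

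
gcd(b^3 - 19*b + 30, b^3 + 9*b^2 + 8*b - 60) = b^2 + 3*b - 10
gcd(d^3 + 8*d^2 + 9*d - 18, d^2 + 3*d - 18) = d + 6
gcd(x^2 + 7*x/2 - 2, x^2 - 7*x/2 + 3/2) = x - 1/2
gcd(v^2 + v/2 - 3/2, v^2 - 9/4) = v + 3/2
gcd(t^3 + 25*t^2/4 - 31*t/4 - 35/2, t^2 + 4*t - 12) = t - 2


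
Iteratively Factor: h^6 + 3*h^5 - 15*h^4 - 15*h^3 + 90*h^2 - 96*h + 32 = (h - 1)*(h^5 + 4*h^4 - 11*h^3 - 26*h^2 + 64*h - 32) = (h - 1)^2*(h^4 + 5*h^3 - 6*h^2 - 32*h + 32) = (h - 2)*(h - 1)^2*(h^3 + 7*h^2 + 8*h - 16) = (h - 2)*(h - 1)^3*(h^2 + 8*h + 16) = (h - 2)*(h - 1)^3*(h + 4)*(h + 4)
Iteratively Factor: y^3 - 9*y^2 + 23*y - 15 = (y - 3)*(y^2 - 6*y + 5) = (y - 3)*(y - 1)*(y - 5)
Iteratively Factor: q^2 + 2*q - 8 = (q + 4)*(q - 2)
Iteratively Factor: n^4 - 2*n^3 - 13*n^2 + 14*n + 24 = (n + 3)*(n^3 - 5*n^2 + 2*n + 8) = (n - 4)*(n + 3)*(n^2 - n - 2) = (n - 4)*(n + 1)*(n + 3)*(n - 2)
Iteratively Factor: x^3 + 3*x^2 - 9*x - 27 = (x + 3)*(x^2 - 9) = (x - 3)*(x + 3)*(x + 3)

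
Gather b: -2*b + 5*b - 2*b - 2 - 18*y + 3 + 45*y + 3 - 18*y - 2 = b + 9*y + 2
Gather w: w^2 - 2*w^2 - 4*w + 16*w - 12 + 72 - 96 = -w^2 + 12*w - 36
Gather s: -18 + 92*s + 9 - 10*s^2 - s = -10*s^2 + 91*s - 9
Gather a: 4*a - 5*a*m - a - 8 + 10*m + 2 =a*(3 - 5*m) + 10*m - 6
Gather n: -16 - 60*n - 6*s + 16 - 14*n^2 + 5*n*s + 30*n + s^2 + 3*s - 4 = -14*n^2 + n*(5*s - 30) + s^2 - 3*s - 4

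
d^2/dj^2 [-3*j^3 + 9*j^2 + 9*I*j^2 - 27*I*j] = -18*j + 18 + 18*I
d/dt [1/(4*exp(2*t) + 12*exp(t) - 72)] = (-2*exp(t) - 3)*exp(t)/(4*(exp(2*t) + 3*exp(t) - 18)^2)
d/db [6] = 0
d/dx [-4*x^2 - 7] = -8*x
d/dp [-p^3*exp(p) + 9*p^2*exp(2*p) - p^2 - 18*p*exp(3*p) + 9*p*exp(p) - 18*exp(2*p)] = -p^3*exp(p) + 18*p^2*exp(2*p) - 3*p^2*exp(p) - 54*p*exp(3*p) + 18*p*exp(2*p) + 9*p*exp(p) - 2*p - 18*exp(3*p) - 36*exp(2*p) + 9*exp(p)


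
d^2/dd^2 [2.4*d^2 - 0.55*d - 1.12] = 4.80000000000000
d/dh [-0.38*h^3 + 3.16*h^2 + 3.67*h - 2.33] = -1.14*h^2 + 6.32*h + 3.67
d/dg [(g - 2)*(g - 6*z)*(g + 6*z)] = 3*g^2 - 4*g - 36*z^2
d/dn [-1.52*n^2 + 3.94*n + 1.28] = 3.94 - 3.04*n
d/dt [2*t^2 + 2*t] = 4*t + 2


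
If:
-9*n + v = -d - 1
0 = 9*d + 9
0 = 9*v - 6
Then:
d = -1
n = 2/27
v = 2/3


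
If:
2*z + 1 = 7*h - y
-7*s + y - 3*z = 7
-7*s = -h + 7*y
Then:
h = 19*z/55 + 3/11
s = -142*z/385 - 67/77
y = 23*z/55 + 10/11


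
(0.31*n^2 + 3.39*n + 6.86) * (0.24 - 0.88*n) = -0.2728*n^3 - 2.9088*n^2 - 5.2232*n + 1.6464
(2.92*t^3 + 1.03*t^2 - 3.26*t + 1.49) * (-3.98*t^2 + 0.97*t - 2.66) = -11.6216*t^5 - 1.267*t^4 + 6.2067*t^3 - 11.8322*t^2 + 10.1169*t - 3.9634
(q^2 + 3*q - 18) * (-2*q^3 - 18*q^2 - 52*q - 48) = -2*q^5 - 24*q^4 - 70*q^3 + 120*q^2 + 792*q + 864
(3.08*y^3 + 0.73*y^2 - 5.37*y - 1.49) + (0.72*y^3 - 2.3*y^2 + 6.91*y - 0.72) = 3.8*y^3 - 1.57*y^2 + 1.54*y - 2.21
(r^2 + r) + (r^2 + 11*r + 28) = 2*r^2 + 12*r + 28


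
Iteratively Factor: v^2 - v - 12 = (v - 4)*(v + 3)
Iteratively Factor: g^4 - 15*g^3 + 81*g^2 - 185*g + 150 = (g - 5)*(g^3 - 10*g^2 + 31*g - 30) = (g - 5)*(g - 2)*(g^2 - 8*g + 15) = (g - 5)^2*(g - 2)*(g - 3)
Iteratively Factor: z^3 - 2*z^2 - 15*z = (z - 5)*(z^2 + 3*z) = (z - 5)*(z + 3)*(z)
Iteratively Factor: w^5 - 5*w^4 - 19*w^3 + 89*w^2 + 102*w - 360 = (w - 2)*(w^4 - 3*w^3 - 25*w^2 + 39*w + 180) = (w - 5)*(w - 2)*(w^3 + 2*w^2 - 15*w - 36) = (w - 5)*(w - 4)*(w - 2)*(w^2 + 6*w + 9) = (w - 5)*(w - 4)*(w - 2)*(w + 3)*(w + 3)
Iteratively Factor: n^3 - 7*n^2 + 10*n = (n - 5)*(n^2 - 2*n) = (n - 5)*(n - 2)*(n)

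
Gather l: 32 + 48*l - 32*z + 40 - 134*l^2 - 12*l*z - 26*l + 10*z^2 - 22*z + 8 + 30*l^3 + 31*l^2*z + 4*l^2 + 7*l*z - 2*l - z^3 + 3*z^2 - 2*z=30*l^3 + l^2*(31*z - 130) + l*(20 - 5*z) - z^3 + 13*z^2 - 56*z + 80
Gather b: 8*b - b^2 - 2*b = -b^2 + 6*b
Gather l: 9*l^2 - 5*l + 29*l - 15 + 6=9*l^2 + 24*l - 9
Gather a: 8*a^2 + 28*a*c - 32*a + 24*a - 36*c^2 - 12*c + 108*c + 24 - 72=8*a^2 + a*(28*c - 8) - 36*c^2 + 96*c - 48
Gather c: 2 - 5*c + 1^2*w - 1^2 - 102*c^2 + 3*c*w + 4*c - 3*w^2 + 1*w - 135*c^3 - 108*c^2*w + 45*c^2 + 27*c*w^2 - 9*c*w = -135*c^3 + c^2*(-108*w - 57) + c*(27*w^2 - 6*w - 1) - 3*w^2 + 2*w + 1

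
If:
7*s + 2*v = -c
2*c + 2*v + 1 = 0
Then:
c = -v - 1/2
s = 1/14 - v/7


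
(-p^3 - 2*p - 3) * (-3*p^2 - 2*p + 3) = 3*p^5 + 2*p^4 + 3*p^3 + 13*p^2 - 9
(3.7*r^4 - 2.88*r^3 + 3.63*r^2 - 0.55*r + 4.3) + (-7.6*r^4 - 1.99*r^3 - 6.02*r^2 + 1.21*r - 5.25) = -3.9*r^4 - 4.87*r^3 - 2.39*r^2 + 0.66*r - 0.95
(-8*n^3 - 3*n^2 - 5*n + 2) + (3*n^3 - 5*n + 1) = -5*n^3 - 3*n^2 - 10*n + 3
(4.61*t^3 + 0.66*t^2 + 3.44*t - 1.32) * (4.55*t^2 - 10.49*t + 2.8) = 20.9755*t^5 - 45.3559*t^4 + 21.6366*t^3 - 40.2436*t^2 + 23.4788*t - 3.696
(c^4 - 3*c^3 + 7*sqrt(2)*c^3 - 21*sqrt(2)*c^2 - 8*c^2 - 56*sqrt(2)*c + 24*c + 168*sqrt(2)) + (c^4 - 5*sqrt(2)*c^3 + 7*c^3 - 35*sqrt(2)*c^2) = 2*c^4 + 2*sqrt(2)*c^3 + 4*c^3 - 56*sqrt(2)*c^2 - 8*c^2 - 56*sqrt(2)*c + 24*c + 168*sqrt(2)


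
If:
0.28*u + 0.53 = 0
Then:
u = -1.89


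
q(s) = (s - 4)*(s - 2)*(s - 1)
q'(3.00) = -1.00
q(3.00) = -2.00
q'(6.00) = 38.00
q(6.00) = 40.00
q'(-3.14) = 87.54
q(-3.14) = -151.94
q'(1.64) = -0.89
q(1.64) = 0.54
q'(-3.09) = 85.90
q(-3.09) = -147.60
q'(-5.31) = 172.93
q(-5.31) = -429.43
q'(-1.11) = 33.24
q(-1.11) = -33.53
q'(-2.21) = 59.59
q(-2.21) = -83.92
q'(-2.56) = 69.50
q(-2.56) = -106.49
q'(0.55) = 7.21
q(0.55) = -2.25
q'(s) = (s - 4)*(s - 2) + (s - 4)*(s - 1) + (s - 2)*(s - 1)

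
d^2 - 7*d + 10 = (d - 5)*(d - 2)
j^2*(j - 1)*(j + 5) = j^4 + 4*j^3 - 5*j^2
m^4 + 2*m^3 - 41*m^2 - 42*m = m*(m - 6)*(m + 1)*(m + 7)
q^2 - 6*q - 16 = (q - 8)*(q + 2)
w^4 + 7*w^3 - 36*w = w*(w - 2)*(w + 3)*(w + 6)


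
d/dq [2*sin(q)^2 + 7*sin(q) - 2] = (4*sin(q) + 7)*cos(q)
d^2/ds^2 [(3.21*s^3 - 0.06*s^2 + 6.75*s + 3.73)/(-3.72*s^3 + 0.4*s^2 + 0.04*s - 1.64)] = (-7.89235199999999*s^6 - 563.321088*s^5 - 324.0864*s^4 + 75.286656*s^3 + 495.41376*s^2 + 57.808128*s - 5.468544)/(51.478848*s^9 - 16.60608*s^8 + 0.124992*s^7 + 68.378048*s^6 - 14.643264*s^5 - 0.678912*s^4 + 30.173312*s^3 - 3.219648*s^2 - 0.322752*s + 4.410944)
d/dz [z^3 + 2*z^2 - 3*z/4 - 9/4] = 3*z^2 + 4*z - 3/4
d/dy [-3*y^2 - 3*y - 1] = -6*y - 3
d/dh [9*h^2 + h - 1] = 18*h + 1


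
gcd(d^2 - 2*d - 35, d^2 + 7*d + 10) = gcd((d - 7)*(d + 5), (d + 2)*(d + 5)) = d + 5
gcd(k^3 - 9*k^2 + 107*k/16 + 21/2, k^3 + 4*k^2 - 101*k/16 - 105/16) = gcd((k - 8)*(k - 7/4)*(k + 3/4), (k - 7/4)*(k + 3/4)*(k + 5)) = k^2 - k - 21/16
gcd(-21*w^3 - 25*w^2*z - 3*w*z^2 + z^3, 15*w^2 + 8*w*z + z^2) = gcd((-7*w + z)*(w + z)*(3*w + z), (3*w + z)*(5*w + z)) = 3*w + z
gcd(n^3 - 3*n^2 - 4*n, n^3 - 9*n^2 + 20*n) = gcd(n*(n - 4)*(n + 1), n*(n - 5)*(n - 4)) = n^2 - 4*n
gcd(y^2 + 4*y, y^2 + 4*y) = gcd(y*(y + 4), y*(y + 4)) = y^2 + 4*y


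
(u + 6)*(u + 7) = u^2 + 13*u + 42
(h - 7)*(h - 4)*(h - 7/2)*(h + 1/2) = h^4 - 14*h^3 + 237*h^2/4 - 259*h/4 - 49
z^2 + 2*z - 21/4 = (z - 3/2)*(z + 7/2)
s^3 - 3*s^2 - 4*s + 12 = (s - 3)*(s - 2)*(s + 2)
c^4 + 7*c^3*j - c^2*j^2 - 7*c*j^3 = c*(c - j)*(c + j)*(c + 7*j)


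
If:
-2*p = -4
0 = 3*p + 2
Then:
No Solution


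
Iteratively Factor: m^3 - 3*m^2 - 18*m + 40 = (m + 4)*(m^2 - 7*m + 10) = (m - 2)*(m + 4)*(m - 5)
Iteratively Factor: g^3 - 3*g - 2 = (g - 2)*(g^2 + 2*g + 1) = (g - 2)*(g + 1)*(g + 1)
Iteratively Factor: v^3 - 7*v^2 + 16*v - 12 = (v - 2)*(v^2 - 5*v + 6) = (v - 2)^2*(v - 3)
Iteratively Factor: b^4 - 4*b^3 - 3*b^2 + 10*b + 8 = (b - 2)*(b^3 - 2*b^2 - 7*b - 4) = (b - 2)*(b + 1)*(b^2 - 3*b - 4) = (b - 2)*(b + 1)^2*(b - 4)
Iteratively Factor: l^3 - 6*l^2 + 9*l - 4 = (l - 1)*(l^2 - 5*l + 4) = (l - 1)^2*(l - 4)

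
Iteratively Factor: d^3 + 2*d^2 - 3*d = (d)*(d^2 + 2*d - 3) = d*(d - 1)*(d + 3)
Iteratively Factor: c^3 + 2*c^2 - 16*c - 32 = (c + 4)*(c^2 - 2*c - 8) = (c + 2)*(c + 4)*(c - 4)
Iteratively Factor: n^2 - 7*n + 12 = (n - 3)*(n - 4)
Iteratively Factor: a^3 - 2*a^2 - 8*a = (a - 4)*(a^2 + 2*a) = a*(a - 4)*(a + 2)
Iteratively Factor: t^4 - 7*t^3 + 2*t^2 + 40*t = (t)*(t^3 - 7*t^2 + 2*t + 40) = t*(t - 4)*(t^2 - 3*t - 10) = t*(t - 5)*(t - 4)*(t + 2)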